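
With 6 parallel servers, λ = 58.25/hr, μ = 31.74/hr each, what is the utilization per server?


ρ = λ/(cμ) = 58.25/(6·31.74) = 58.25/190.44 = 0.3059

Final: 0.3059


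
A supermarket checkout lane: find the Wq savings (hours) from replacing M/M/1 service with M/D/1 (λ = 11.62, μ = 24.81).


ρ = 11.62/24.81 = 0.4684
Wq(M/M/1) = ρ/(μ−λ) = 0.4684/13.19 = 0.03551 hr
Wq(M/D/1) = ρ/(2(μ−λ)) = 0.01775 hr
Savings = 0.03551 − 0.01775 = 0.01775 hr

Final: 0.01775 hr


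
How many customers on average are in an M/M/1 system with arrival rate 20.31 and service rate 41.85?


ρ = λ/μ = 20.31/41.85 = 0.4853
L = ρ/(1−ρ) = 0.4853/(1 − 0.4853) = 0.4853/0.5147 = 0.9429

Final: 0.9429


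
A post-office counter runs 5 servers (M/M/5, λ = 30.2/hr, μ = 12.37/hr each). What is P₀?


a = λ/μ = 30.2/12.37 = 2.4414; ρ = a/c = 0.4883
Σ_{k=0}^{4} a^k/k! (terms k=0..4) = 1.00000 + 2.44139 + 2.98019 + 2.42527 + 1.48026 = 10.32712
Tail: a^5/(5!(1−ρ)) = 86.73337/(120·0.5117) = 1.41244
P₀ = 1/(10.32712 + 1.41244) = 1/11.73956 = 0.085182

Final: 0.085182


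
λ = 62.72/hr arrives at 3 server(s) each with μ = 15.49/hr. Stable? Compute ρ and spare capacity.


Total capacity cμ = 3·15.49 = 46.47/hr
ρ = λ/(cμ) = 62.72/46.47 = 1.3497
Stable ⇔ ρ < 1: NO
Spare capacity = cμ − λ = 46.47 − 62.72 = -16.25/hr

Final: ρ = 1.3497; unstable; margin = -16.25/hr


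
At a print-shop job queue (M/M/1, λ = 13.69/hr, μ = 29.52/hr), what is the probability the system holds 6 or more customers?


ρ = 13.69/29.52 = 0.4638
P(N ≥ n) = ρ^n = 0.4638^6 = 0.009948

Final: 0.009948


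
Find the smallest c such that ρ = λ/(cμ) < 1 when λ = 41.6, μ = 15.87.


Stability requires cμ > λ ⇔ c > λ/μ.
λ/μ = 41.6/15.87 = 2.6213
Minimum integer c = ⌊2.6213⌋ + 1 = 3
Check: 3·15.87 = 47.61 > 41.6, while 2·15.87 = 31.74 ≤ 41.6

Final: 3 servers


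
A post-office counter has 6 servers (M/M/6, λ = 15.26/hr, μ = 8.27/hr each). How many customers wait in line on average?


a = λ/μ = 1.8452; ρ = a/6 = 0.3075
P₀ = 0.157847
Lq = P₀·a^c·ρ / (c!·(1−ρ)²) = 0.157847·39.47246·0.3075/(720·0.47950)
= 0.005550

Final: 0.005550


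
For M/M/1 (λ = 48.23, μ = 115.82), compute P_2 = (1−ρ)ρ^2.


ρ = 48.23/115.82 = 0.4164
P_n = (1−ρ)·ρ^n = (1 − 0.4164)·0.4164^2 = 0.5836·0.173407 = 0.101197

Final: 0.101197


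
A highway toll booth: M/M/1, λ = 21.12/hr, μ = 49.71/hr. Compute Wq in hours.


ρ = 21.12/49.71 = 0.4249
Wq = ρ/(μ−λ) = 0.4249/(49.71 − 21.12) = 0.4249/28.59 = 0.01486 hr

Final: 0.01486 hr


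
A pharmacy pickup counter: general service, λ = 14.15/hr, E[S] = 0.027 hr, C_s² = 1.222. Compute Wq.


ρ = λ·E[S] = 14.15·0.027 = 0.3821
E[S²] = E[S]²(1+C_s²) = 0.027²·(1+1.222) = 0.001620
Wq = λ·E[S²]/(2(1−ρ)) = 14.15·0.001620/(2·0.6179) = 0.01855 hr

Final: 0.01855 hr


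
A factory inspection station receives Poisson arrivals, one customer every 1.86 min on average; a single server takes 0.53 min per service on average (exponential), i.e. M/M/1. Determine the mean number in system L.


λ = 60/1.86 = 32.2581 /hr
μ = 60/0.53 = 113.2075 /hr
ρ = λ/μ = 32.2581/113.2075 = 0.2849
L = ρ/(1−ρ) = 0.2849/0.7151 = 0.3985

Final: 0.3985


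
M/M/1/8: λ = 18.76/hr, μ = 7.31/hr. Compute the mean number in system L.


ρ = 18.76/7.31 = 2.5663
L = ρ[1 − (K+1)ρ^K + Kρ^(K+1)] / [(1−ρ)(1−ρ^(K+1))]
Numerator: 2.5663·(1 − 9·1881.584196 + 8·4828.798840) = 55682.382247
Denominator: (-1.5663)·(-4827.798840) = 7562.010495
L = 55682.382247/7562.010495 = 7.3634

Final: 7.3634


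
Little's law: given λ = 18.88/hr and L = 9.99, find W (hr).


W = L/λ = 9.99/18.88 = 0.5291 hr

Final: 0.5291 hr


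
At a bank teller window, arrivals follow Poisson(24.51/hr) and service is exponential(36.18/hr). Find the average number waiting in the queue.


ρ = 24.51/36.18 = 0.6774
Lq = ρ²/(1−ρ) = 0.4589/0.3226 = 1.4228

Final: 1.4228


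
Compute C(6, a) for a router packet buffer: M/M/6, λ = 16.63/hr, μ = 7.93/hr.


a = λ/μ = 2.0971; ρ = a/6 = 0.3495
P₀ = 0.122570 (from M/M/c formula)
C(c,a) = [a^c/(c!(1−ρ))]·P₀ = [85.05784/(720·0.6505)]·0.122570
= 0.18161·0.122570 = 0.022260

Final: 0.022260


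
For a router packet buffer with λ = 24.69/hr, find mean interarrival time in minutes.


Mean interarrival time = 1/λ = 1/24.69 hour = 0.04050 hour
In minutes: 0.04050 × 60 = 2.4301 min

Final: 2.4301 min


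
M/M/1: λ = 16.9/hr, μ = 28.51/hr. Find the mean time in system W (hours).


W = 1/(μ−λ) = 1/(28.51 − 16.9) = 1/11.61 = 0.08613 hr

Final: 0.08613 hr


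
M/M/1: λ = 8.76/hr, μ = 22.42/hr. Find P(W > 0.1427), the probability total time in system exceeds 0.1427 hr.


W ~ Exponential(μ−λ) for M/M/1.
μ − λ = 22.42 − 8.76 = 13.6600
P(W > t) = e^{−(μ−λ)t} = e^{−1.9493} = 0.142376

Final: 0.142376


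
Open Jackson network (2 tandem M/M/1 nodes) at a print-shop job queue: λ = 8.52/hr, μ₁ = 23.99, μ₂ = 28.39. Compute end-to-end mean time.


Each node sees arrival rate λ = 8.52/hr (tandem ⇒ throughput preserved).
W₁ = 1/(μ₁−λ) = 1/(23.99−8.52) = 0.06464 hr
W₂ = 1/(μ₂−λ) = 1/(28.39−8.52) = 0.05033 hr
W_total = W₁ + W₂ = 0.06464 + 0.05033 = 0.11497 hr

Final: 0.11497 hr


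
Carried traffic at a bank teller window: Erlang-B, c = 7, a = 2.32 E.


B(7,2.32) = 0.007073 (Erlang-B)
Carried load = a(1 − B) = 2.32·(1 − 0.007073) = 2.32·0.992927 = 2.3036 E

Final: 2.3036 Erlangs


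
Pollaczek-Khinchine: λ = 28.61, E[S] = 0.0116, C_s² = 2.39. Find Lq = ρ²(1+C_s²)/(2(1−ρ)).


ρ = λ·E[S] = 28.61·0.0116 = 0.3319
Lq = ρ²(1+C_s²)/(2(1−ρ)) = 0.1101·(1+2.39)/(2·0.6681)
= 0.1101·3.3900/1.3362 = 0.27942

Final: 0.27942


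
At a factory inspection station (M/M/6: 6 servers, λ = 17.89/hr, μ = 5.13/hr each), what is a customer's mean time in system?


a = 3.4873; ρ = 0.5812; P₀ = 0.029358
Lq = P₀·a^c·ρ/(c!(1−ρ)²) = 0.24306
Wq = Lq/λ = 0.24306/17.89 = 0.01359 hr
W = Wq + 1/μ = 0.01359 + 0.19493 = 0.20852 hr

Final: 0.20852 hr


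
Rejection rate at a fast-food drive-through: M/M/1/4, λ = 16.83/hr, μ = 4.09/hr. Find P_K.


ρ = λ/μ = 16.83/4.09 = 4.1149
P_K = (1−ρ)ρ^K/(1−ρ^(K+1)) = (-3.1149·286.710258)/(1 − 1179.788177)
= -893.077919/-1178.788177 = 0.757624

Final: 0.757624


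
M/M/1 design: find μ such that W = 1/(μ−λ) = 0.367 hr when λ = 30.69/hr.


W = 1/(μ−λ) ⇒ μ − λ = 1/W = 1/0.367 = 2.7248
μ = λ + 1/W = 30.69 + 2.7248 = 33.4148 per hr

Final: 33.4148 /hr


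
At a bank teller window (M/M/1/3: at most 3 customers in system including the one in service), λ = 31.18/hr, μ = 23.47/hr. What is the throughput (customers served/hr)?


ρ = 1.3285; P_K = (1−ρ)ρ^3/(1−ρ^4) = 0.364191
λ_eff = λ(1 − P_K) = 31.18·(1 − 0.364191) = 31.18·0.635809 = 19.8245 /hr

Final: 19.8245 /hr


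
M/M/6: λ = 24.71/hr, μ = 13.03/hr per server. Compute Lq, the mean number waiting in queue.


a = λ/μ = 1.8964; ρ = a/6 = 0.3161
P₀ = 0.149949
Lq = P₀·a^c·ρ / (c!·(1−ρ)²) = 0.149949·46.51253·0.3161/(720·0.46777)
= 0.006545

Final: 0.006545


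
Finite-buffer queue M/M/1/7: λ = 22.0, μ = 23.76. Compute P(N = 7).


ρ = λ/μ = 22.0/23.76 = 0.9259
P_K = (1−ρ)ρ^K/(1−ρ^(K+1)) = (0.07407·0.583490)/(1 − 0.540269)
= 0.043222/0.459731 = 0.094015

Final: 0.094015


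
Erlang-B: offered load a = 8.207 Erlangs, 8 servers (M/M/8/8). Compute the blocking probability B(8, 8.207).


B(c,a) = (a^c/c!) / Σ_{k=0}^{c} a^k/k!
a^8/8! = 510.452040
Σ terms (k=0..8): 1.00000 + 8.20700 + 33.67742 + 92.13021 + 189.02815 + 310.27081 + 424.39876 + 497.57723 + 510.45204 = 2066.741624
B = 510.452040/2066.741624 = 0.246984

Final: 0.246984


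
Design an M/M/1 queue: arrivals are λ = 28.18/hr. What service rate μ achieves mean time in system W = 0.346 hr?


W = 1/(μ−λ) ⇒ μ − λ = 1/W = 1/0.346 = 2.8902
μ = λ + 1/W = 28.18 + 2.8902 = 31.0702 per hr

Final: 31.0702 /hr


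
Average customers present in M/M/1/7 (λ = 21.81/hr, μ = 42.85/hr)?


ρ = 21.81/42.85 = 0.5090
L = ρ[1 − (K+1)ρ^K + Kρ^(K+1)] / [(1−ρ)(1−ρ^(K+1))]
Numerator: 0.5090·(1 − 8·0.008850 + 7·0.004504) = 0.488998
Denominator: (0.4910)·(0.995496) = 0.488803
L = 0.488998/0.488803 = 1.0004

Final: 1.0004


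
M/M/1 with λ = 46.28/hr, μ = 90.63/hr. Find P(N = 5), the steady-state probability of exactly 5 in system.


ρ = 46.28/90.63 = 0.5106
P_n = (1−ρ)·ρ^n = (1 − 0.5106)·0.5106^5 = 0.4894·0.034722 = 0.016991

Final: 0.016991


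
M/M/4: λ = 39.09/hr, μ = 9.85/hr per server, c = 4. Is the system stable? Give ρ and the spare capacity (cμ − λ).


Total capacity cμ = 4·9.85 = 39.40/hr
ρ = λ/(cμ) = 39.09/39.40 = 0.9921
Stable ⇔ ρ < 1: YES
Spare capacity = cμ − λ = 39.40 − 39.09 = 0.31/hr

Final: ρ = 0.9921; stable; margin = 0.31/hr


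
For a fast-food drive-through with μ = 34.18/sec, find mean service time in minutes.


Mean service time = 1/μ = 1/34.18 second = 0.02926 second
In minutes: 0.02926 × 0.0166667 = 0.0004876 min

Final: 0.0004876 min


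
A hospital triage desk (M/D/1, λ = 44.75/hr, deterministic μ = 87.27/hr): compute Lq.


ρ = 44.75/87.27 = 0.5128
M/D/1: Lq = ρ²/(2(1−ρ)) = 0.2629/(2·0.4872) = 0.26983

Final: 0.26983


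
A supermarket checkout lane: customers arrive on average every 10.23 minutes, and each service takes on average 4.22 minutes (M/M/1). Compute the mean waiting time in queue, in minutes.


λ = 60/10.23 = 5.8651 /hr
μ = 60/4.22 = 14.2180 /hr
ρ = λ/μ = 5.8651/14.2180 = 0.4125
Wq = ρ/(μ−λ) = 0.4125/(14.2180−5.8651) = 0.04939 hr
In minutes: 0.04939·60 = 2.963 min

Final: 2.963 min


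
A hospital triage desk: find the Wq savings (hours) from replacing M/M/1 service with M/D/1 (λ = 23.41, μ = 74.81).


ρ = 23.41/74.81 = 0.3129
Wq(M/M/1) = ρ/(μ−λ) = 0.3129/51.40 = 0.006088 hr
Wq(M/D/1) = ρ/(2(μ−λ)) = 0.003044 hr
Savings = 0.006088 − 0.003044 = 0.003044 hr

Final: 0.003044 hr


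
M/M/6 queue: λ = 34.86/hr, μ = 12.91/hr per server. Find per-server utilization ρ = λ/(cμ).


ρ = λ/(cμ) = 34.86/(6·12.91) = 34.86/77.46 = 0.4500

Final: 0.4500


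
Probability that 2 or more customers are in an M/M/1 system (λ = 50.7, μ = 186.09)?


ρ = 50.7/186.09 = 0.2724
P(N ≥ n) = ρ^n = 0.2724^2 = 0.074228

Final: 0.074228


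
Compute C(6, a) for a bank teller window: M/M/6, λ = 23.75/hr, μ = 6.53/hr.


a = λ/μ = 3.6371; ρ = a/6 = 0.6062
P₀ = 0.024983 (from M/M/c formula)
C(c,a) = [a^c/(c!(1−ρ))]·P₀ = [2314.74202/(720·0.3938)]·0.024983
= 8.16335·0.024983 = 0.203942

Final: 0.203942


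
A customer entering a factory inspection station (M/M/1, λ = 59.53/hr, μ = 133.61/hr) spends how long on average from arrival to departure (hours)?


W = 1/(μ−λ) = 1/(133.61 − 59.53) = 1/74.08 = 0.01350 hr

Final: 0.01350 hr


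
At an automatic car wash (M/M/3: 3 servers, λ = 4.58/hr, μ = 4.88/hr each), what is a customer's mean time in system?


a = 0.9385; ρ = 0.3128; P₀ = 0.387680
Lq = P₀·a^c·ρ/(c!(1−ρ)²) = 0.03539
Wq = Lq/λ = 0.03539/4.58 = 0.007727 hr
W = Wq + 1/μ = 0.007727 + 0.20492 = 0.21264 hr

Final: 0.21264 hr


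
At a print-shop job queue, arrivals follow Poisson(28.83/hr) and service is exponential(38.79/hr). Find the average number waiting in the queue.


ρ = 28.83/38.79 = 0.7432
Lq = ρ²/(1−ρ) = 0.5524/0.2568 = 2.1513

Final: 2.1513


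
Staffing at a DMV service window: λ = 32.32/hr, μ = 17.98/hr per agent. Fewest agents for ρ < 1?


Stability requires cμ > λ ⇔ c > λ/μ.
λ/μ = 32.32/17.98 = 1.7976
Minimum integer c = ⌊1.7976⌋ + 1 = 2
Check: 2·17.98 = 35.96 > 32.32, while 1·17.98 = 17.98 ≤ 32.32

Final: 2 servers


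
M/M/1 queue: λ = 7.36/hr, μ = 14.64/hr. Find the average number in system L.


ρ = λ/μ = 7.36/14.64 = 0.5027
L = ρ/(1−ρ) = 0.5027/(1 − 0.5027) = 0.5027/0.4973 = 1.0110

Final: 1.0110


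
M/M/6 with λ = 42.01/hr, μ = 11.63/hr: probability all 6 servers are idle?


a = λ/μ = 42.01/11.63 = 3.6122; ρ = a/c = 0.6020
Σ_{k=0}^{5} a^k/k! (terms k=0..5) = 1.00000 + 3.61221 + 6.52403 + 7.85539 + 7.09383 + 5.12488 = 31.21033
Tail: a^6/(6!(1−ρ)) = 2221.45644/(720·0.3980) = 7.75283
P₀ = 1/(31.21033 + 7.75283) = 1/38.96317 = 0.025665

Final: 0.025665


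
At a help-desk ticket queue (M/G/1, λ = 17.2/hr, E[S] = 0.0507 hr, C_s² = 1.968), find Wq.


ρ = λ·E[S] = 17.2·0.0507 = 0.8720
E[S²] = E[S]²(1+C_s²) = 0.0507²·(1+1.968) = 0.007629
Wq = λ·E[S²]/(2(1−ρ)) = 17.2·0.007629/(2·0.1280) = 0.51275 hr

Final: 0.51275 hr


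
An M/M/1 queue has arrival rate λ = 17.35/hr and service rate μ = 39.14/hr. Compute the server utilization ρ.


ρ = λ/μ = 17.35/39.14 = 0.4433

Final: 0.4433


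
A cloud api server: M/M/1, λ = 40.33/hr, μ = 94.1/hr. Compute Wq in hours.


ρ = 40.33/94.1 = 0.4286
Wq = ρ/(μ−λ) = 0.4286/(94.1 − 40.33) = 0.4286/53.77 = 0.007971 hr

Final: 0.007971 hr


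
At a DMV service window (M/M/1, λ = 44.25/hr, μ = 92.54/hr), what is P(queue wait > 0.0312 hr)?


ρ = 44.25/92.54 = 0.4782
P(Wq > t) = ρ·e^{−(μ−λ)t} = 0.4782·e^{−1.5066}
= 0.4782·0.221652 = 0.105988

Final: 0.105988


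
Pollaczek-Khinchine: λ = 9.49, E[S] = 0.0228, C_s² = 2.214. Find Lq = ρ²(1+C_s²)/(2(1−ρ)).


ρ = λ·E[S] = 9.49·0.0228 = 0.2164
Lq = ρ²(1+C_s²)/(2(1−ρ)) = 0.04682·(1+2.214)/(2·0.7836)
= 0.04682·3.2140/1.5673 = 0.09601

Final: 0.09601


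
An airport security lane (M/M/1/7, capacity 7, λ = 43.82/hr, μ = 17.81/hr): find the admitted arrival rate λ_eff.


ρ = 2.4604; P_K = (1−ρ)ρ^7/(1−ρ^8) = 0.594007
λ_eff = λ(1 − P_K) = 43.82·(1 − 0.594007) = 43.82·0.405993 = 17.7906 /hr

Final: 17.7906 /hr


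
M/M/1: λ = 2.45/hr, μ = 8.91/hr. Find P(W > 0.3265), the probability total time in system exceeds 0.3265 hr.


W ~ Exponential(μ−λ) for M/M/1.
μ − λ = 8.91 − 2.45 = 6.4600
P(W > t) = e^{−(μ−λ)t} = e^{−2.1092} = 0.121336

Final: 0.121336


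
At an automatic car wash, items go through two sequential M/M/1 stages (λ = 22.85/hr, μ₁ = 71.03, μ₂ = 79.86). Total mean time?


Each node sees arrival rate λ = 22.85/hr (tandem ⇒ throughput preserved).
W₁ = 1/(μ₁−λ) = 1/(71.03−22.85) = 0.02076 hr
W₂ = 1/(μ₂−λ) = 1/(79.86−22.85) = 0.01754 hr
W_total = W₁ + W₂ = 0.02076 + 0.01754 = 0.03830 hr

Final: 0.03830 hr


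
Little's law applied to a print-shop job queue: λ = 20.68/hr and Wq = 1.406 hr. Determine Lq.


Lq = λWq = 20.68·1.406 = 29.0761

Final: 29.0761


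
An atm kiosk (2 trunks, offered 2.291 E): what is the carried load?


B(2,2.291) = 0.443650 (Erlang-B)
Carried load = a(1 − B) = 2.291·(1 − 0.443650) = 2.291·0.556350 = 1.2746 E

Final: 1.2746 Erlangs


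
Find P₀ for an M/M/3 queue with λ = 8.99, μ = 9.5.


a = λ/μ = 8.99/9.5 = 0.9463; ρ = a/c = 0.3154
Σ_{k=0}^{2} a^k/k! (terms k=0..2) = 1.00000 + 0.94632 + 0.44776 = 2.39407
Tail: a^3/(3!(1−ρ)) = 0.84744/(6·0.6846) = 0.20632
P₀ = 1/(2.39407 + 0.20632) = 1/2.60039 = 0.384557

Final: 0.384557


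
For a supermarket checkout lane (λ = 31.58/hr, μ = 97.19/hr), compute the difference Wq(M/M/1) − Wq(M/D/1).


ρ = 31.58/97.19 = 0.3249
Wq(M/M/1) = ρ/(μ−λ) = 0.3249/65.61 = 0.004952 hr
Wq(M/D/1) = ρ/(2(μ−λ)) = 0.002476 hr
Savings = 0.004952 − 0.002476 = 0.002476 hr

Final: 0.002476 hr


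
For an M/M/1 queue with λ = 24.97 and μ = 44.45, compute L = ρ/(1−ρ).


ρ = λ/μ = 24.97/44.45 = 0.5618
L = ρ/(1−ρ) = 0.5618/(1 − 0.5618) = 0.5618/0.4382 = 1.2818

Final: 1.2818


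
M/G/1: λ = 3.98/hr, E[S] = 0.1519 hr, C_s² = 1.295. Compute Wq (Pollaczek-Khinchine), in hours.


ρ = λ·E[S] = 3.98·0.1519 = 0.6046
E[S²] = E[S]²(1+C_s²) = 0.1519²·(1+1.295) = 0.052954
Wq = λ·E[S²]/(2(1−ρ)) = 3.98·0.052954/(2·0.3954) = 0.26649 hr

Final: 0.26649 hr


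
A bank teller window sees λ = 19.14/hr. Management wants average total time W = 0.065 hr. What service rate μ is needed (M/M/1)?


W = 1/(μ−λ) ⇒ μ − λ = 1/W = 1/0.065 = 15.3846
μ = λ + 1/W = 19.14 + 15.3846 = 34.5246 per hr

Final: 34.5246 /hr


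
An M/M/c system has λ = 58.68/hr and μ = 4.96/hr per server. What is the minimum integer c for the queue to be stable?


Stability requires cμ > λ ⇔ c > λ/μ.
λ/μ = 58.68/4.96 = 11.8306
Minimum integer c = ⌊11.8306⌋ + 1 = 12
Check: 12·4.96 = 59.52 > 58.68, while 11·4.96 = 54.56 ≤ 58.68

Final: 12 servers


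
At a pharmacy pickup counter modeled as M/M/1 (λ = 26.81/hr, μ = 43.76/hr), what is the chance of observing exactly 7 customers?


ρ = 26.81/43.76 = 0.6127
P_n = (1−ρ)·ρ^n = (1 − 0.6127)·0.6127^7 = 0.3873·0.032399 = 0.012550

Final: 0.012550


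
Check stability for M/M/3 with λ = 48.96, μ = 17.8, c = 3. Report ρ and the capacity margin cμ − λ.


Total capacity cμ = 3·17.8 = 53.40/hr
ρ = λ/(cμ) = 48.96/53.40 = 0.9169
Stable ⇔ ρ < 1: YES
Spare capacity = cμ − λ = 53.40 − 48.96 = 4.44/hr

Final: ρ = 0.9169; stable; margin = 4.44/hr


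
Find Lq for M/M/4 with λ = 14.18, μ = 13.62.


a = λ/μ = 1.0411; ρ = a/4 = 0.2603
P₀ = 0.352443
Lq = P₀·a^c·ρ / (c!·(1−ρ)²) = 0.352443·1.17489·0.2603/(24·0.54719)
= 0.008207

Final: 0.008207


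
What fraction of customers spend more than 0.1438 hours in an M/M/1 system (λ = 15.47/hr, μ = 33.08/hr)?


W ~ Exponential(μ−λ) for M/M/1.
μ − λ = 33.08 − 15.47 = 17.6100
P(W > t) = e^{−(μ−λ)t} = e^{−2.5323} = 0.079475

Final: 0.079475


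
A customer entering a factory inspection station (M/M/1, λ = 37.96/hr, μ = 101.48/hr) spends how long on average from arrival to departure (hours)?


W = 1/(μ−λ) = 1/(101.48 − 37.96) = 1/63.52 = 0.01574 hr

Final: 0.01574 hr


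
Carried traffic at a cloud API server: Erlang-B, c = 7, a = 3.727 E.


B(7,3.727) = 0.049502 (Erlang-B)
Carried load = a(1 − B) = 3.727·(1 − 0.049502) = 3.727·0.950498 = 3.5425 E

Final: 3.5425 Erlangs


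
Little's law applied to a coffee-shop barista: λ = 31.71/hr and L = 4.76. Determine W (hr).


W = L/λ = 4.76/31.71 = 0.1501 hr

Final: 0.1501 hr


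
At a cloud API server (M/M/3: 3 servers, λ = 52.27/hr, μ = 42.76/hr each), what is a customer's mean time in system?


a = 1.2224; ρ = 0.4075; P₀ = 0.287082
Lq = P₀·a^c·ρ/(c!(1−ρ)²) = 0.10143
Wq = Lq/λ = 0.10143/52.27 = 0.001941 hr
W = Wq + 1/μ = 0.001941 + 0.02339 = 0.02533 hr

Final: 0.02533 hr


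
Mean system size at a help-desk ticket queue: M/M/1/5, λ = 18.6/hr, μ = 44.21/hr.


ρ = 18.6/44.21 = 0.4207
L = ρ[1 − (K+1)ρ^K + Kρ^(K+1)] / [(1−ρ)(1−ρ^(K+1))]
Numerator: 0.4207·(1 − 6·0.013181 + 5·0.005546) = 0.399111
Denominator: (0.5793)·(0.994454) = 0.576068
L = 0.399111/0.576068 = 0.6928

Final: 0.6928


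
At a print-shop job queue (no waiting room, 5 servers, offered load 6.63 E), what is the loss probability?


B(c,a) = (a^c/c!) / Σ_{k=0}^{c} a^k/k!
a^5/5! = 106.754550
Σ terms (k=0..5): 1.00000 + 6.63000 + 21.97845 + 48.57237 + 80.50871 + 106.75455 = 265.444086
B = 106.754550/265.444086 = 0.402173

Final: 0.402173


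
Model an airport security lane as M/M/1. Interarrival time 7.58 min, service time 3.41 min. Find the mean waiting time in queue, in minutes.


λ = 60/7.58 = 7.9156 /hr
μ = 60/3.41 = 17.5953 /hr
ρ = λ/μ = 7.9156/17.5953 = 0.4499
Wq = ρ/(μ−λ) = 0.4499/(17.5953−7.9156) = 0.04648 hr
In minutes: 0.04648·60 = 2.789 min

Final: 2.789 min


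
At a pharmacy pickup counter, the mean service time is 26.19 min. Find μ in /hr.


μ = 1/(service time) in consistent units.
1 hour = 60 min, so μ = 60/26.19 = 2.2910 per hour

Final: 2.2910 /hr


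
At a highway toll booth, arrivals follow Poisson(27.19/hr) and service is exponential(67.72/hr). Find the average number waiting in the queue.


ρ = 27.19/67.72 = 0.4015
Lq = ρ²/(1−ρ) = 0.1612/0.5985 = 0.2694

Final: 0.2694


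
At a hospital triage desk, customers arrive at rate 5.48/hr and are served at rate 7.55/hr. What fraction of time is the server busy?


ρ = λ/μ = 5.48/7.55 = 0.7258

Final: 0.7258


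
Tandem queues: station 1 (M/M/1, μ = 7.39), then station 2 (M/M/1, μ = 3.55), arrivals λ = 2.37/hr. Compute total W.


Each node sees arrival rate λ = 2.37/hr (tandem ⇒ throughput preserved).
W₁ = 1/(μ₁−λ) = 1/(7.39−2.37) = 0.19920 hr
W₂ = 1/(μ₂−λ) = 1/(3.55−2.37) = 0.84746 hr
W_total = W₁ + W₂ = 0.19920 + 0.84746 = 1.04666 hr

Final: 1.04666 hr


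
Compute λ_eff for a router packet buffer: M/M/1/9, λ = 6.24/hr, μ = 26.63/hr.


ρ = 0.2343; P_K = (1−ρ)ρ^9/(1−ρ^10) = 0.000001631
λ_eff = λ(1 − P_K) = 6.24·(1 − 0.000001631) = 6.24·0.999998 = 6.2400 /hr

Final: 6.2400 /hr


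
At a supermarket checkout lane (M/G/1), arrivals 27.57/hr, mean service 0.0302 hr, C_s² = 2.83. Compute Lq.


ρ = λ·E[S] = 27.57·0.0302 = 0.8326
Lq = ρ²(1+C_s²)/(2(1−ρ)) = 0.6932·(1+2.83)/(2·0.1674)
= 0.6932·3.8300/0.3348 = 7.93117

Final: 7.93117


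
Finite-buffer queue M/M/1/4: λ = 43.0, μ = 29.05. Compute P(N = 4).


ρ = λ/μ = 43.0/29.05 = 1.4802
P_K = (1−ρ)ρ^K/(1−ρ^(K+1)) = (-0.4802·4.800531)/(1 − 7.105777)
= -2.305246/-6.105777 = 0.377552

Final: 0.377552


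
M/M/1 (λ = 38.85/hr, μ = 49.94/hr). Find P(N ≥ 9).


ρ = 38.85/49.94 = 0.7779
P(N ≥ n) = ρ^n = 0.7779^9 = 0.104348

Final: 0.104348


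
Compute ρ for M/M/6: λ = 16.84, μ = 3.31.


ρ = λ/(cμ) = 16.84/(6·3.31) = 16.84/19.86 = 0.8479

Final: 0.8479


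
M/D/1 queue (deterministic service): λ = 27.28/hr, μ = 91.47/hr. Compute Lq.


ρ = 27.28/91.47 = 0.2982
M/D/1: Lq = ρ²/(2(1−ρ)) = 0.08895/(2·0.7018) = 0.06337

Final: 0.06337


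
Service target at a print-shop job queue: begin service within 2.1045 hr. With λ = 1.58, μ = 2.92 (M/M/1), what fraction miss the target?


ρ = 1.58/2.92 = 0.5411
P(Wq > t) = ρ·e^{−(μ−λ)t} = 0.5411·e^{−2.8200}
= 0.5411·0.059604 = 0.032252

Final: 0.032252


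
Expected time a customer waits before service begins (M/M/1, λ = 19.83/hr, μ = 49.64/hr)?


ρ = 19.83/49.64 = 0.3995
Wq = ρ/(μ−λ) = 0.3995/(49.64 − 19.83) = 0.3995/29.81 = 0.01340 hr

Final: 0.01340 hr


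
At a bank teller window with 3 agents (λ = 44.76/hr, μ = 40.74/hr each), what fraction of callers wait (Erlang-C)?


a = λ/μ = 1.0987; ρ = a/3 = 0.3662
P₀ = 0.327764 (from M/M/c formula)
C(c,a) = [a^c/(c!(1−ρ))]·P₀ = [1.32619/(6·0.6338)]·0.327764
= 0.34876·0.327764 = 0.114310

Final: 0.114310


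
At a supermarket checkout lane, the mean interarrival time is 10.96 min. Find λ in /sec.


λ = 1/(interarrival time) in consistent units.
1 second = 0.0166667 min, so λ = 0.0166667/10.96 = 0.001521 per second

Final: 0.001521 /sec


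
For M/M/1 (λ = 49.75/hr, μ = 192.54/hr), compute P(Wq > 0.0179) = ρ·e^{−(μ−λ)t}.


ρ = 49.75/192.54 = 0.2584
P(Wq > t) = ρ·e^{−(μ−λ)t} = 0.2584·e^{−2.5559}
= 0.2584·0.077619 = 0.020056

Final: 0.020056


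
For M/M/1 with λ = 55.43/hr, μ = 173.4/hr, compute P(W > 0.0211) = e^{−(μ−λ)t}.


W ~ Exponential(μ−λ) for M/M/1.
μ − λ = 173.4 − 55.43 = 117.9700
P(W > t) = e^{−(μ−λ)t} = e^{−2.4892} = 0.082979

Final: 0.082979


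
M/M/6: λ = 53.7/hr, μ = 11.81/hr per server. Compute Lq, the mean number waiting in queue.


a = λ/μ = 4.5470; ρ = a/6 = 0.7578
P₀ = 0.008602
Lq = P₀·a^c·ρ / (c!·(1−ρ)²) = 0.008602·8837.84394·0.7578/(720·0.05865)
= 1.36448

Final: 1.36448


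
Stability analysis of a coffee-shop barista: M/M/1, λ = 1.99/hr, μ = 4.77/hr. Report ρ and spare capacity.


Total capacity cμ = 1·4.77 = 4.77/hr
ρ = λ/(cμ) = 1.99/4.77 = 0.4172
Stable ⇔ ρ < 1: YES
Spare capacity = cμ − λ = 4.77 − 1.99 = 2.78/hr

Final: ρ = 0.4172; stable; margin = 2.78/hr


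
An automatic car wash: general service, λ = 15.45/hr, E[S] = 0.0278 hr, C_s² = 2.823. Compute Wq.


ρ = λ·E[S] = 15.45·0.0278 = 0.4295
E[S²] = E[S]²(1+C_s²) = 0.0278²·(1+2.823) = 0.002955
Wq = λ·E[S²]/(2(1−ρ)) = 15.45·0.002955/(2·0.5705) = 0.04001 hr

Final: 0.04001 hr


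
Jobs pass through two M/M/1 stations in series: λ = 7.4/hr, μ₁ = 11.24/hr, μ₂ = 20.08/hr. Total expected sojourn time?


Each node sees arrival rate λ = 7.4/hr (tandem ⇒ throughput preserved).
W₁ = 1/(μ₁−λ) = 1/(11.24−7.4) = 0.26042 hr
W₂ = 1/(μ₂−λ) = 1/(20.08−7.4) = 0.07886 hr
W_total = W₁ + W₂ = 0.26042 + 0.07886 = 0.33928 hr

Final: 0.33928 hr


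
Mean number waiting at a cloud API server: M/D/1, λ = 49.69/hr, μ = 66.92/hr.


ρ = 49.69/66.92 = 0.7425
M/D/1: Lq = ρ²/(2(1−ρ)) = 0.5513/(2·0.2575) = 1.07070

Final: 1.07070


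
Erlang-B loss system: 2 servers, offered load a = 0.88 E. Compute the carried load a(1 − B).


B(2,0.88) = 0.170783 (Erlang-B)
Carried load = a(1 − B) = 0.88·(1 − 0.170783) = 0.88·0.829217 = 0.7297 E

Final: 0.7297 Erlangs


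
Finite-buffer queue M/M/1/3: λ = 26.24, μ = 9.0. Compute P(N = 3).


ρ = λ/μ = 26.24/9.0 = 2.9156
P_K = (1−ρ)ρ^K/(1−ρ^(K+1)) = (-1.9156·24.783576)/(1 − 72.257892)
= -47.474316/-71.257892 = 0.666232

Final: 0.666232


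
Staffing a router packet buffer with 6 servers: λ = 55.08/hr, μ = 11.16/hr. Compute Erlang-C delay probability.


a = λ/μ = 4.9355; ρ = a/6 = 0.8226
P₀ = 0.004989 (from M/M/c formula)
C(c,a) = [a^c/(c!(1−ρ))]·P₀ = [14453.67955/(720·0.1774)]·0.004989
= 113.14749·0.004989 = 0.564531

Final: 0.564531


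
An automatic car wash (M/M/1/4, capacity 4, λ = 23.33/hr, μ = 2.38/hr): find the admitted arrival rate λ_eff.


ρ = 9.8025; P_K = (1−ρ)ρ^4/(1−ρ^5) = 0.897995
λ_eff = λ(1 − P_K) = 23.33·(1 − 0.897995) = 23.33·0.102005 = 2.3798 /hr

Final: 2.3798 /hr


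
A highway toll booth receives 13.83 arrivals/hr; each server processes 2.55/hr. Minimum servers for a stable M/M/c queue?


Stability requires cμ > λ ⇔ c > λ/μ.
λ/μ = 13.83/2.55 = 5.4235
Minimum integer c = ⌊5.4235⌋ + 1 = 6
Check: 6·2.55 = 15.30 > 13.83, while 5·2.55 = 12.75 ≤ 13.83

Final: 6 servers


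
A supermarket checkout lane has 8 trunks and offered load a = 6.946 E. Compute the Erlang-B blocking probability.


B(c,a) = (a^c/c!) / Σ_{k=0}^{c} a^k/k!
a^8/8! = 134.387139
Σ terms (k=0..8): 1.00000 + 6.94600 + 24.12346 + 55.85385 + 96.99020 + 134.73879 + 155.98261 + 154.77931 + 134.38714 = 764.801361
B = 134.387139/764.801361 = 0.175715

Final: 0.175715


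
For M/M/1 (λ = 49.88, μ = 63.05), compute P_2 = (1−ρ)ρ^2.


ρ = 49.88/63.05 = 0.7911
P_n = (1−ρ)·ρ^n = (1 − 0.7911)·0.7911^2 = 0.2089·0.625868 = 0.130732

Final: 0.130732


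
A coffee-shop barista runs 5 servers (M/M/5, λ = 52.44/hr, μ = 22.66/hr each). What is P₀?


a = λ/μ = 52.44/22.66 = 2.3142; ρ = a/c = 0.4628
Σ_{k=0}^{4} a^k/k! (terms k=0..4) = 1.00000 + 2.31421 + 2.67778 + 2.06565 + 1.19509 = 9.25273
Tail: a^5/(5!(1−ρ)) = 66.37643/(120·0.5372) = 1.02975
P₀ = 1/(9.25273 + 1.02975) = 1/10.28248 = 0.097253

Final: 0.097253


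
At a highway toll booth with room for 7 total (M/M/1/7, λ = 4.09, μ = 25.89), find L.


ρ = 4.09/25.89 = 0.1580
L = ρ[1 − (K+1)ρ^K + Kρ^(K+1)] / [(1−ρ)(1−ρ^(K+1))]
Numerator: 0.1580·(1 − 8·0.000002455 + 7·0.0000003879) = 0.157973
Denominator: (0.8420)·(1.000000) = 0.842024
L = 0.157973/0.842024 = 0.1876

Final: 0.1876


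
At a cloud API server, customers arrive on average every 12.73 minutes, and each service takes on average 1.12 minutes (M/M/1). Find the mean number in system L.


λ = 60/12.73 = 4.7133 /hr
μ = 60/1.12 = 53.5714 /hr
ρ = λ/μ = 4.7133/53.5714 = 0.08798
L = ρ/(1−ρ) = 0.08798/0.9120 = 0.09647

Final: 0.09647


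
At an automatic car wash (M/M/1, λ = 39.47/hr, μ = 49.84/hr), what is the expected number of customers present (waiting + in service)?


ρ = λ/μ = 39.47/49.84 = 0.7919
L = ρ/(1−ρ) = 0.7919/(1 − 0.7919) = 0.7919/0.2081 = 3.8062

Final: 3.8062


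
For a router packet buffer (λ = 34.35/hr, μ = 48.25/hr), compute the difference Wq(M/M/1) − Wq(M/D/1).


ρ = 34.35/48.25 = 0.7119
Wq(M/M/1) = ρ/(μ−λ) = 0.7119/13.90 = 0.05122 hr
Wq(M/D/1) = ρ/(2(μ−λ)) = 0.02561 hr
Savings = 0.05122 − 0.02561 = 0.02561 hr

Final: 0.02561 hr


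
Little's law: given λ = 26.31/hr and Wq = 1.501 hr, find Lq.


Lq = λWq = 26.31·1.501 = 39.4913

Final: 39.4913


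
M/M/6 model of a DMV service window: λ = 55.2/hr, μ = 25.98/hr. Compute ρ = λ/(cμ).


ρ = λ/(cμ) = 55.2/(6·25.98) = 55.2/155.88 = 0.3541

Final: 0.3541


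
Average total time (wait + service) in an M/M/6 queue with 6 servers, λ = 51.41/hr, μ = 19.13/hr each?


a = 2.6874; ρ = 0.4479; P₀ = 0.067466
Lq = P₀·a^c·ρ/(c!(1−ρ)²) = 0.05187
Wq = Lq/λ = 0.05187/51.41 = 0.001009 hr
W = Wq + 1/μ = 0.001009 + 0.05227 = 0.05328 hr

Final: 0.05328 hr


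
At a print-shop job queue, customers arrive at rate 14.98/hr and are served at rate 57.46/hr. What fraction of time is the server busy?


ρ = λ/μ = 14.98/57.46 = 0.2607

Final: 0.2607


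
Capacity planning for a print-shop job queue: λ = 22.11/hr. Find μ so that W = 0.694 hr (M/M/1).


W = 1/(μ−λ) ⇒ μ − λ = 1/W = 1/0.694 = 1.4409
μ = λ + 1/W = 22.11 + 1.4409 = 23.5509 per hr

Final: 23.5509 /hr


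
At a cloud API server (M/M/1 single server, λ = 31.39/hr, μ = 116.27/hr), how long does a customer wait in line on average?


ρ = 31.39/116.27 = 0.2700
Wq = ρ/(μ−λ) = 0.2700/(116.27 − 31.39) = 0.2700/84.88 = 0.003181 hr

Final: 0.003181 hr


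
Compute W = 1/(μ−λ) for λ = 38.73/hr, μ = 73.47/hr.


W = 1/(μ−λ) = 1/(73.47 − 38.73) = 1/34.74 = 0.02879 hr

Final: 0.02879 hr


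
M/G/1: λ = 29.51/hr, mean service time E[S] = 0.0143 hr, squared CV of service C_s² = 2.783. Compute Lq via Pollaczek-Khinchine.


ρ = λ·E[S] = 29.51·0.0143 = 0.4220
Lq = ρ²(1+C_s²)/(2(1−ρ)) = 0.1781·(1+2.783)/(2·0.5780)
= 0.1781·3.7830/1.1560 = 0.58275

Final: 0.58275


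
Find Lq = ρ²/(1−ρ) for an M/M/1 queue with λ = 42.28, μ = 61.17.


ρ = 42.28/61.17 = 0.6912
Lq = ρ²/(1−ρ) = 0.4777/0.3088 = 1.5470

Final: 1.5470


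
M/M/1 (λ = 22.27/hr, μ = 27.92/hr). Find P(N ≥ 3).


ρ = 22.27/27.92 = 0.7976
P(N ≥ n) = ρ^n = 0.7976^3 = 0.507475

Final: 0.507475


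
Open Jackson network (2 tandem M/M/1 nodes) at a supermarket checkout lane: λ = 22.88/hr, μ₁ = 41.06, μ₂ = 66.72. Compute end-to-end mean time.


Each node sees arrival rate λ = 22.88/hr (tandem ⇒ throughput preserved).
W₁ = 1/(μ₁−λ) = 1/(41.06−22.88) = 0.05501 hr
W₂ = 1/(μ₂−λ) = 1/(66.72−22.88) = 0.02281 hr
W_total = W₁ + W₂ = 0.05501 + 0.02281 = 0.07782 hr

Final: 0.07782 hr


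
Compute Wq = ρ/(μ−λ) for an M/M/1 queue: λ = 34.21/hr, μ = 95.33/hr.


ρ = 34.21/95.33 = 0.3589
Wq = ρ/(μ−λ) = 0.3589/(95.33 − 34.21) = 0.3589/61.12 = 0.005871 hr

Final: 0.005871 hr


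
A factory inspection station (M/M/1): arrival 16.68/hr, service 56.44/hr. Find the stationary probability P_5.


ρ = 16.68/56.44 = 0.2955
P_n = (1−ρ)·ρ^n = (1 − 0.2955)·0.2955^5 = 0.7045·0.002254 = 0.001588

Final: 0.001588


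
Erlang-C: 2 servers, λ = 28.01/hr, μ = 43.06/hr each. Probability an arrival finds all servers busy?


a = λ/μ = 0.6505; ρ = a/2 = 0.3252
P₀ = 0.509156 (from M/M/c formula)
C(c,a) = [a^c/(c!(1−ρ))]·P₀ = [0.42313/(2·0.6748)]·0.509156
= 0.31355·0.509156 = 0.159644

Final: 0.159644


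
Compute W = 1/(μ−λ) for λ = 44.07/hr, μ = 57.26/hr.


W = 1/(μ−λ) = 1/(57.26 − 44.07) = 1/13.19 = 0.07582 hr

Final: 0.07582 hr


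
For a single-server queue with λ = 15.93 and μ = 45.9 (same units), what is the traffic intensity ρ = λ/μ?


ρ = λ/μ = 15.93/45.9 = 0.3471

Final: 0.3471


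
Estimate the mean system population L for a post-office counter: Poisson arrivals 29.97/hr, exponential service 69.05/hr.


ρ = λ/μ = 29.97/69.05 = 0.4340
L = ρ/(1−ρ) = 0.4340/(1 − 0.4340) = 0.4340/0.5660 = 0.7669

Final: 0.7669


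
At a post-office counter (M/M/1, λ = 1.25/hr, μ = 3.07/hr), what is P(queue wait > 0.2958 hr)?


ρ = 1.25/3.07 = 0.4072
P(Wq > t) = ρ·e^{−(μ−λ)t} = 0.4072·e^{−0.5384}
= 0.4072·0.583707 = 0.237666

Final: 0.237666


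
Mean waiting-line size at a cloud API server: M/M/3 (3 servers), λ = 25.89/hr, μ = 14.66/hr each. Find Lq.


a = λ/μ = 1.7660; ρ = a/3 = 0.5887
P₀ = 0.152502
Lq = P₀·a^c·ρ / (c!·(1−ρ)²) = 0.152502·5.50800·0.5887/(6·0.16919)
= 0.48711

Final: 0.48711


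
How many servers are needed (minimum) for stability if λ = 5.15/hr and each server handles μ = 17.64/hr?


Stability requires cμ > λ ⇔ c > λ/μ.
λ/μ = 5.15/17.64 = 0.2920
Minimum integer c = ⌊0.2920⌋ + 1 = 1
Check: 1·17.64 = 17.64 > 5.15, while 0·17.64 = 0.00 ≤ 5.15

Final: 1 servers


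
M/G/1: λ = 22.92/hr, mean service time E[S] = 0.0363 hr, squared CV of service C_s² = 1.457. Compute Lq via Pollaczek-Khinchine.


ρ = λ·E[S] = 22.92·0.0363 = 0.8320
Lq = ρ²(1+C_s²)/(2(1−ρ)) = 0.6922·(1+1.457)/(2·0.1680)
= 0.6922·2.4570/0.3360 = 5.06172

Final: 5.06172


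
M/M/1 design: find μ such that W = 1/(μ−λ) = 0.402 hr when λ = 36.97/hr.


W = 1/(μ−λ) ⇒ μ − λ = 1/W = 1/0.402 = 2.4876
μ = λ + 1/W = 36.97 + 2.4876 = 39.4576 per hr

Final: 39.4576 /hr


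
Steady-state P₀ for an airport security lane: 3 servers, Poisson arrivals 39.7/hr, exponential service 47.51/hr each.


a = λ/μ = 39.7/47.51 = 0.8356; ρ = a/c = 0.2785
Σ_{k=0}^{2} a^k/k! (terms k=0..2) = 1.00000 + 0.83561 + 0.34913 = 2.18474
Tail: a^3/(3!(1−ρ)) = 0.58347/(6·0.7215) = 0.13479
P₀ = 1/(2.18474 + 0.13479) = 1/2.31953 = 0.431122

Final: 0.431122


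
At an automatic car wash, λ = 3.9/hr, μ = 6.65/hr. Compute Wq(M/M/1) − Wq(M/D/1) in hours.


ρ = 3.9/6.65 = 0.5865
Wq(M/M/1) = ρ/(μ−λ) = 0.5865/2.75 = 0.21326 hr
Wq(M/D/1) = ρ/(2(μ−λ)) = 0.10663 hr
Savings = 0.21326 − 0.10663 = 0.10663 hr

Final: 0.10663 hr


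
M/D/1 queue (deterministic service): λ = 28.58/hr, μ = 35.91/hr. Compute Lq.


ρ = 28.58/35.91 = 0.7959
M/D/1: Lq = ρ²/(2(1−ρ)) = 0.6334/(2·0.2041) = 1.55158

Final: 1.55158


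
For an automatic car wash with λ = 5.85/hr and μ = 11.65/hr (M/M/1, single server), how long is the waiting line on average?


ρ = 5.85/11.65 = 0.5021
Lq = ρ²/(1−ρ) = 0.2522/0.4979 = 0.5065

Final: 0.5065


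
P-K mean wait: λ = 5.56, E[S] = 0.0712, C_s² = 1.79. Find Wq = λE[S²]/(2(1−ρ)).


ρ = λ·E[S] = 5.56·0.0712 = 0.3959
E[S²] = E[S]²(1+C_s²) = 0.0712²·(1+1.79) = 0.014144
Wq = λ·E[S²]/(2(1−ρ)) = 5.56·0.014144/(2·0.6041) = 0.06508 hr

Final: 0.06508 hr


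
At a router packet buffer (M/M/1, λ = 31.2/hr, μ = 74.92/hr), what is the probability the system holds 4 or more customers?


ρ = 31.2/74.92 = 0.4164
P(N ≥ n) = ρ^n = 0.4164^4 = 0.030077

Final: 0.030077


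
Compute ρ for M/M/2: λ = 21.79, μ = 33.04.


ρ = λ/(cμ) = 21.79/(2·33.04) = 21.79/66.08 = 0.3298

Final: 0.3298


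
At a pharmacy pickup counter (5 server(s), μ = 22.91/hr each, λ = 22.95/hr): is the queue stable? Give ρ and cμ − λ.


Total capacity cμ = 5·22.91 = 114.55/hr
ρ = λ/(cμ) = 22.95/114.55 = 0.2003
Stable ⇔ ρ < 1: YES
Spare capacity = cμ − λ = 114.55 − 22.95 = 91.60/hr

Final: ρ = 0.2003; stable; margin = 91.60/hr


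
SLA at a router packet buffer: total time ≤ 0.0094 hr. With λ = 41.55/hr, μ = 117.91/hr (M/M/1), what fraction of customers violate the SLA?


W ~ Exponential(μ−λ) for M/M/1.
μ − λ = 117.91 − 41.55 = 76.3600
P(W > t) = e^{−(μ−λ)t} = e^{−0.7178} = 0.487832

Final: 0.487832


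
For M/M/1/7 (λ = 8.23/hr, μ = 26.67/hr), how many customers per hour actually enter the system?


ρ = 0.3086; P_K = (1−ρ)ρ^7/(1−ρ^8) = 0.0001843
λ_eff = λ(1 − P_K) = 8.23·(1 − 0.0001843) = 8.23·0.999816 = 8.2285 /hr

Final: 8.2285 /hr


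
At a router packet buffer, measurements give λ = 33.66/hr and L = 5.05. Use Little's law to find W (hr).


W = L/λ = 5.05/33.66 = 0.1500 hr

Final: 0.1500 hr


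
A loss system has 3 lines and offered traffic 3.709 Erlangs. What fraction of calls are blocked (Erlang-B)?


B(c,a) = (a^c/c!) / Σ_{k=0}^{c} a^k/k!
a^3/3! = 8.503922
Σ terms (k=0..3): 1.00000 + 3.70900 + 6.87834 + 8.50392 = 20.091262
B = 8.503922/20.091262 = 0.423265

Final: 0.423265


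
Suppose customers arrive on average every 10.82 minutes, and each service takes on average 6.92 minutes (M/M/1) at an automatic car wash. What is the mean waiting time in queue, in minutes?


λ = 60/10.82 = 5.5453 /hr
μ = 60/6.92 = 8.6705 /hr
ρ = λ/μ = 5.5453/8.6705 = 0.6396
Wq = ρ/(μ−λ) = 0.6396/(8.6705−5.5453) = 0.20464 hr
In minutes: 0.20464·60 = 12.279 min

Final: 12.279 min


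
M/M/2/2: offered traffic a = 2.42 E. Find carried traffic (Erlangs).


B(2,2.42) = 0.461265 (Erlang-B)
Carried load = a(1 − B) = 2.42·(1 − 0.461265) = 2.42·0.538735 = 1.3037 E

Final: 1.3037 Erlangs


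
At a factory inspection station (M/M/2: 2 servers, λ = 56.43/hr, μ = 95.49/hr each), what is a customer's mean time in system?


a = 0.5910; ρ = 0.2955; P₀ = 0.543834
Lq = P₀·a^c·ρ/(c!(1−ρ)²) = 0.05653
Wq = Lq/λ = 0.05653/56.43 = 0.001002 hr
W = Wq + 1/μ = 0.001002 + 0.01047 = 0.01147 hr

Final: 0.01147 hr


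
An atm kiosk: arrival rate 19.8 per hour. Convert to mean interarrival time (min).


Mean interarrival time = 1/λ = 1/19.8 hour = 0.05051 hour
In minutes: 0.05051 × 60 = 3.0303 min

Final: 3.0303 min


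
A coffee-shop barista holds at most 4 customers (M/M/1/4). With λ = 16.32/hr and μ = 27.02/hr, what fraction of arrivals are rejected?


ρ = λ/μ = 16.32/27.02 = 0.6040
P_K = (1−ρ)ρ^K/(1−ρ^(K+1)) = (0.3960·0.133088)/(1 − 0.080385)
= 0.052703/0.919615 = 0.057310

Final: 0.057310


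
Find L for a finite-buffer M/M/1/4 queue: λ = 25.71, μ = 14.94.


ρ = 25.71/14.94 = 1.7209
L = ρ[1 − (K+1)ρ^K + Kρ^(K+1)] / [(1−ρ)(1−ρ^(K+1))]
Numerator: 1.7209·(1 − 5·8.770128 + 4·15.092368) = 30.147874
Denominator: (-0.7209)·(-14.092368) = 10.158956
L = 30.147874/10.158956 = 2.9676

Final: 2.9676


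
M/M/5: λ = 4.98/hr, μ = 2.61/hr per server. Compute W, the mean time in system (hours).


a = 1.9080; ρ = 0.3816; P₀ = 0.147511
Lq = P₀·a^c·ρ/(c!(1−ρ)²) = 0.03102
Wq = Lq/λ = 0.03102/4.98 = 0.006229 hr
W = Wq + 1/μ = 0.006229 + 0.38314 = 0.38937 hr

Final: 0.38937 hr


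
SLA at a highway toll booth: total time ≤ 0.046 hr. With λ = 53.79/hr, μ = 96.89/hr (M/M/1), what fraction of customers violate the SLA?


W ~ Exponential(μ−λ) for M/M/1.
μ − λ = 96.89 − 53.79 = 43.1000
P(W > t) = e^{−(μ−λ)t} = e^{−1.9826} = 0.137711

Final: 0.137711


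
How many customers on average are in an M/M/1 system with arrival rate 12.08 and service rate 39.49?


ρ = λ/μ = 12.08/39.49 = 0.3059
L = ρ/(1−ρ) = 0.3059/(1 − 0.3059) = 0.3059/0.6941 = 0.4407

Final: 0.4407


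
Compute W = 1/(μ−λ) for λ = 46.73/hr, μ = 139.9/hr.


W = 1/(μ−λ) = 1/(139.9 − 46.73) = 1/93.17 = 0.01073 hr

Final: 0.01073 hr


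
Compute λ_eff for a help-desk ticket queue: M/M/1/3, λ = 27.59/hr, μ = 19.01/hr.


ρ = 1.4513; P_K = (1−ρ)ρ^3/(1−ρ^4) = 0.401466
λ_eff = λ(1 − P_K) = 27.59·(1 − 0.401466) = 27.59·0.598534 = 16.5136 /hr

Final: 16.5136 /hr
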